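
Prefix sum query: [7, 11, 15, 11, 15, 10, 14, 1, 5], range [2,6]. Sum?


Prefix sums: [0, 7, 18, 33, 44, 59, 69, 83, 84, 89]
Sum[2..6] = prefix[7] - prefix[2] = 83 - 18 = 65


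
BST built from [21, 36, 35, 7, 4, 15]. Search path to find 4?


BST root = 21
Search for 4: compare at each node
Path: [21, 7, 4]


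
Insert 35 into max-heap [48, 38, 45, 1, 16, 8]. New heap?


Append 35: [48, 38, 45, 1, 16, 8, 35]
Bubble up: no swaps needed
Result: [48, 38, 45, 1, 16, 8, 35]


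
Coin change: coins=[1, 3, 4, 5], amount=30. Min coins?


dp[0]=0; dp[i]=1+min(dp[i-c] for c in coins)
...dp[25]=5, dp[26]=6, dp[27]=6, dp[28]=6, dp[29]=6, dp[30]=6
Minimum coins for 30 = 6


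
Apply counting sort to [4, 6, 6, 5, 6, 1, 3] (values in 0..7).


Count array: [0, 1, 0, 1, 1, 1, 3, 0]
Reconstruct: [1, 3, 4, 5, 6, 6, 6]


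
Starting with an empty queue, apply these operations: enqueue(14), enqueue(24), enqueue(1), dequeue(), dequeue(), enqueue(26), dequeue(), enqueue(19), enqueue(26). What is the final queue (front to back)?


enqueue(14) -> [14]
enqueue(24) -> [14, 24]
enqueue(1) -> [14, 24, 1]
dequeue() returns 14 -> [24, 1]
dequeue() returns 24 -> [1]
enqueue(26) -> [1, 26]
dequeue() returns 1 -> [26]
enqueue(19) -> [26, 19]
enqueue(26) -> [26, 19, 26]
Final queue (front to back): [26, 19, 26]


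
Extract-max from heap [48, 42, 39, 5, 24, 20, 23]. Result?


Max = 48
Replace root with last, heapify down
Resulting heap: [42, 24, 39, 5, 23, 20]


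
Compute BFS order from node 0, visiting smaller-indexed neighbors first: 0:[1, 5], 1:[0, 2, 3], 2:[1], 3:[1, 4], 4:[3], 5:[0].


BFS queue: start with [0]
Visit order: [0, 1, 5, 2, 3, 4]


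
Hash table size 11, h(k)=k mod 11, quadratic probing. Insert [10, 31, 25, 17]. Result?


Insertions: 10->slot 10; 31->slot 9; 25->slot 3; 17->slot 6
Table: [None, None, None, 25, None, None, 17, None, None, 31, 10]


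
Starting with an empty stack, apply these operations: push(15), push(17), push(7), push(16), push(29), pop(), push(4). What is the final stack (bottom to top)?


push(15) -> [15]
push(17) -> [15, 17]
push(7) -> [15, 17, 7]
push(16) -> [15, 17, 7, 16]
push(29) -> [15, 17, 7, 16, 29]
pop() returns 29 -> [15, 17, 7, 16]
push(4) -> [15, 17, 7, 16, 4]
Final stack (bottom to top): [15, 17, 7, 16, 4]


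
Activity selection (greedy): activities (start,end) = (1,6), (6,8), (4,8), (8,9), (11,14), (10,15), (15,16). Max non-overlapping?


Greedy: pick earliest-ending, then skip overlaps.
Selected (5 activities): [(1, 6), (6, 8), (8, 9), (11, 14), (15, 16)]


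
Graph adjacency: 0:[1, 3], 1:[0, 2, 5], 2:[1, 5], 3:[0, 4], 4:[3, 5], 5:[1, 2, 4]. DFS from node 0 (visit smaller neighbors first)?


DFS stack-based: start with [0]
Visit order: [0, 1, 2, 5, 4, 3]


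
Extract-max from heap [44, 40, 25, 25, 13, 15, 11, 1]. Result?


Max = 44
Replace root with last, heapify down
Resulting heap: [40, 25, 25, 1, 13, 15, 11]


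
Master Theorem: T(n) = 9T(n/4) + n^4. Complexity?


a=9, b=4, c=4. log_4(9)=1.585 < c=4. Case 3: O(n^c) = O(n^4)
Complexity: O(n^4)


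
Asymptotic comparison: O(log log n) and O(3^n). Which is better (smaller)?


double-logarithmic grows slower than exponential (base 3)
O(log log n) is asymptotically smaller; O(3^n) grows faster


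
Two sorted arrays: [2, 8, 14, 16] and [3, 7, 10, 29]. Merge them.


Compare heads, take smaller each step.
Merged: [2, 3, 7, 8, 10, 14, 16, 29]


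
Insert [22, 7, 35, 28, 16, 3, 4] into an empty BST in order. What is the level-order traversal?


Root = 22; build tree by BST insertion.
Level-Order traversal: [22, 7, 35, 3, 16, 28, 4]


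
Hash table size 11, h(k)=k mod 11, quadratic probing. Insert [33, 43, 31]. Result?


Insertions: 33->slot 0; 43->slot 10; 31->slot 9
Table: [33, None, None, None, None, None, None, None, None, 31, 43]


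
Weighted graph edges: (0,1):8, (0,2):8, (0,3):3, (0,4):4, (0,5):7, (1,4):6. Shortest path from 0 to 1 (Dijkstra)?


Dijkstra from 0:
Distances: {0: 0, 1: 8, 2: 8, 3: 3, 4: 4, 5: 7}
Shortest distance to 1 = 8, path = [0, 1]


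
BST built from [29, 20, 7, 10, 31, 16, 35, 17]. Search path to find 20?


BST root = 29
Search for 20: compare at each node
Path: [29, 20]


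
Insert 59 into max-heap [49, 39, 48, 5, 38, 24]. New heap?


Append 59: [49, 39, 48, 5, 38, 24, 59]
Bubble up: swap idx 6(59) with idx 2(48); swap idx 2(59) with idx 0(49)
Result: [59, 39, 49, 5, 38, 24, 48]


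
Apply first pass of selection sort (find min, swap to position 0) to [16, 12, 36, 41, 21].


After one pass: [12, 16, 36, 41, 21]


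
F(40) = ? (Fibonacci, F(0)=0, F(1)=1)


F(n)=F(n-1)+F(n-2)
...F(38)=39088169, F(39)=63245986, F(40)=102334155


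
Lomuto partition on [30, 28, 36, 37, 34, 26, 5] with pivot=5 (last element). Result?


Elements <= 5 go left of pivot.
Result: [5, 28, 36, 37, 34, 26, 30], pivot at index 0


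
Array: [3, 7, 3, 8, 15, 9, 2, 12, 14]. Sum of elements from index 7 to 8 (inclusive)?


Prefix sums: [0, 3, 10, 13, 21, 36, 45, 47, 59, 73]
Sum[7..8] = prefix[9] - prefix[7] = 73 - 47 = 26


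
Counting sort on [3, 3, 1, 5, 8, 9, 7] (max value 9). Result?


Count array: [0, 1, 0, 2, 0, 1, 0, 1, 1, 1]
Reconstruct: [1, 3, 3, 5, 7, 8, 9]


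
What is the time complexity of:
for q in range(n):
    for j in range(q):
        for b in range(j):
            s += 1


Per nesting level: O(n) * O(n) [triangular over q] * O(n) [triangular over j] = O(n^3)
Complexity: O(n^3)


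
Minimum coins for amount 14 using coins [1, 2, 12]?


dp[0]=0; dp[i]=1+min(dp[i-c] for c in coins)
...dp[9]=5, dp[10]=5, dp[11]=6, dp[12]=1, dp[13]=2, dp[14]=2
Minimum coins for 14 = 2


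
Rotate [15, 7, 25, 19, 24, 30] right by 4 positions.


Right rotate by 4: [25, 19, 24, 30, 15, 7]


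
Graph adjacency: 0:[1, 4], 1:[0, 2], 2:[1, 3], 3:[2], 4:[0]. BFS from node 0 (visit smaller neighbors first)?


BFS queue: start with [0]
Visit order: [0, 1, 4, 2, 3]


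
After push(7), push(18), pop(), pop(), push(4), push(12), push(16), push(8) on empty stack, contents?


push(7) -> [7]
push(18) -> [7, 18]
pop() returns 18 -> [7]
pop() returns 7 -> []
push(4) -> [4]
push(12) -> [4, 12]
push(16) -> [4, 12, 16]
push(8) -> [4, 12, 16, 8]
Final stack (bottom to top): [4, 12, 16, 8]


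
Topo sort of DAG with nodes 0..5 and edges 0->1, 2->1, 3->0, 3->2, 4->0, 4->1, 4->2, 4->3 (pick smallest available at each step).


Kahn's algorithm, process smallest node first
Order: [4, 3, 0, 2, 1, 5]


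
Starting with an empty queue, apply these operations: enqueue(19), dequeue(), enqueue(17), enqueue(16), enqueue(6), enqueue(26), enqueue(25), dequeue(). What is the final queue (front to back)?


enqueue(19) -> [19]
dequeue() returns 19 -> []
enqueue(17) -> [17]
enqueue(16) -> [17, 16]
enqueue(6) -> [17, 16, 6]
enqueue(26) -> [17, 16, 6, 26]
enqueue(25) -> [17, 16, 6, 26, 25]
dequeue() returns 17 -> [16, 6, 26, 25]
Final queue (front to back): [16, 6, 26, 25]


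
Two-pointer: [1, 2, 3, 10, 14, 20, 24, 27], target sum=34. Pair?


Two pointers: lo=0, hi=7
Found pair: (10, 24) summing to 34


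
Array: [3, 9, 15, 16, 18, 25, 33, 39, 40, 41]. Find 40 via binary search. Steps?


Search for 40:
[0,9] mid=4 arr[4]=18
[5,9] mid=7 arr[7]=39
[8,9] mid=8 arr[8]=40
Total: 3 comparisons


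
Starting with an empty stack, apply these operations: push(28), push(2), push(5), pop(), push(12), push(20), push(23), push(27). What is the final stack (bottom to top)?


push(28) -> [28]
push(2) -> [28, 2]
push(5) -> [28, 2, 5]
pop() returns 5 -> [28, 2]
push(12) -> [28, 2, 12]
push(20) -> [28, 2, 12, 20]
push(23) -> [28, 2, 12, 20, 23]
push(27) -> [28, 2, 12, 20, 23, 27]
Final stack (bottom to top): [28, 2, 12, 20, 23, 27]


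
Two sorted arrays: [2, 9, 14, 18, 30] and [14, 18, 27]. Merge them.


Compare heads, take smaller each step.
Merged: [2, 9, 14, 14, 18, 18, 27, 30]


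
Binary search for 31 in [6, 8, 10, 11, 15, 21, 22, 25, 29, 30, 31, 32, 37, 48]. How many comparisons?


Search for 31:
[0,13] mid=6 arr[6]=22
[7,13] mid=10 arr[10]=31
Total: 2 comparisons


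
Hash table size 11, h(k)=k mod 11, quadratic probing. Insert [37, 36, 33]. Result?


Insertions: 37->slot 4; 36->slot 3; 33->slot 0
Table: [33, None, None, 36, 37, None, None, None, None, None, None]


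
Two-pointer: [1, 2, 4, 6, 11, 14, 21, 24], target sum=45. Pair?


Two pointers: lo=0, hi=7
Found pair: (21, 24) summing to 45


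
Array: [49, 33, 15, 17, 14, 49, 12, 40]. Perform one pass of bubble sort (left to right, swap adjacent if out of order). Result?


After one pass: [33, 15, 17, 14, 49, 12, 40, 49]


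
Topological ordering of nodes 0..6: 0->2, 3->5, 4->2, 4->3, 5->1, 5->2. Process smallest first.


Kahn's algorithm, process smallest node first
Order: [0, 4, 3, 5, 1, 2, 6]


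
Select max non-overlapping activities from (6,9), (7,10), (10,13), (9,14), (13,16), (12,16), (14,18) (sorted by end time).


Greedy: pick earliest-ending, then skip overlaps.
Selected (3 activities): [(6, 9), (10, 13), (13, 16)]


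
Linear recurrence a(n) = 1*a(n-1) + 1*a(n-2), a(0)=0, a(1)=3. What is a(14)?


Build bottom-up:
...a(12)=432, a(13)=699, a(14)=1*699+1*432=1131


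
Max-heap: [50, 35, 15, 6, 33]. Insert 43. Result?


Append 43: [50, 35, 15, 6, 33, 43]
Bubble up: swap idx 5(43) with idx 2(15)
Result: [50, 35, 43, 6, 33, 15]


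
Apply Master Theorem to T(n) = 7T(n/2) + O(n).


a=7, b=2, c=1. log_2(7)=2.807 > c=1. Case 1: O(n^log_b(a)) = O(n^2.807)
Complexity: O(n^2.807)


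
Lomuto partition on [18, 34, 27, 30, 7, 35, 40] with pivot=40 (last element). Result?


Elements <= 40 go left of pivot.
Result: [18, 34, 27, 30, 7, 35, 40], pivot at index 6


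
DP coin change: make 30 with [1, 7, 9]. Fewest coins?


dp[0]=0; dp[i]=1+min(dp[i-c] for c in coins)
...dp[25]=3, dp[26]=4, dp[27]=3, dp[28]=4, dp[29]=5, dp[30]=4
Minimum coins for 30 = 4


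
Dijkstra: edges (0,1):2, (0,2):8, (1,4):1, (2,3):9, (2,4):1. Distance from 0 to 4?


Dijkstra from 0:
Distances: {0: 0, 1: 2, 2: 4, 3: 13, 4: 3}
Shortest distance to 4 = 3, path = [0, 1, 4]


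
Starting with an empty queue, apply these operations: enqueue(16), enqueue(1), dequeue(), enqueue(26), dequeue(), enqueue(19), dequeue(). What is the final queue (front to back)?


enqueue(16) -> [16]
enqueue(1) -> [16, 1]
dequeue() returns 16 -> [1]
enqueue(26) -> [1, 26]
dequeue() returns 1 -> [26]
enqueue(19) -> [26, 19]
dequeue() returns 26 -> [19]
Final queue (front to back): [19]


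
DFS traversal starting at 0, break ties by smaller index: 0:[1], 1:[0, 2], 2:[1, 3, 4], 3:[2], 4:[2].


DFS stack-based: start with [0]
Visit order: [0, 1, 2, 3, 4]


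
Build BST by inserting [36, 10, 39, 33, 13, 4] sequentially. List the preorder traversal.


Root = 36; build tree by BST insertion.
Preorder traversal: [36, 10, 4, 33, 13, 39]


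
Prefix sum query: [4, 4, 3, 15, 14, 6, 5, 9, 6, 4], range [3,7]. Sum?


Prefix sums: [0, 4, 8, 11, 26, 40, 46, 51, 60, 66, 70]
Sum[3..7] = prefix[8] - prefix[3] = 60 - 11 = 49


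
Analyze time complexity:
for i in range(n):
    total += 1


Per nesting level: O(n) = O(n)
Complexity: O(n)


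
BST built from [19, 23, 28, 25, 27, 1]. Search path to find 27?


BST root = 19
Search for 27: compare at each node
Path: [19, 23, 28, 25, 27]


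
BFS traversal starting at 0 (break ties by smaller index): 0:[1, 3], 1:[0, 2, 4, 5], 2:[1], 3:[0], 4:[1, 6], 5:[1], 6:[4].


BFS queue: start with [0]
Visit order: [0, 1, 3, 2, 4, 5, 6]


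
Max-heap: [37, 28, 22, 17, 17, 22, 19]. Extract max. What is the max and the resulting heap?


Max = 37
Replace root with last, heapify down
Resulting heap: [28, 19, 22, 17, 17, 22]


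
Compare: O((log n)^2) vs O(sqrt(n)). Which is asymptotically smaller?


polylogarithmic grows slower than sublinear
O((log n)^2) is asymptotically smaller; O(sqrt(n)) grows faster


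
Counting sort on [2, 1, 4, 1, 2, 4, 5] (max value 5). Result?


Count array: [0, 2, 2, 0, 2, 1]
Reconstruct: [1, 1, 2, 2, 4, 4, 5]


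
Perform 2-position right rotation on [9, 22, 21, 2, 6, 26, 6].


Right rotate by 2: [26, 6, 9, 22, 21, 2, 6]


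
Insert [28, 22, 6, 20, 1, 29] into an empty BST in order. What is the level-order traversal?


Root = 28; build tree by BST insertion.
Level-Order traversal: [28, 22, 29, 6, 1, 20]


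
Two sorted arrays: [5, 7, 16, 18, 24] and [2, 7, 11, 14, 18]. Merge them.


Compare heads, take smaller each step.
Merged: [2, 5, 7, 7, 11, 14, 16, 18, 18, 24]


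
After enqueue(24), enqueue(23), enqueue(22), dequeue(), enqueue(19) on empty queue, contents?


enqueue(24) -> [24]
enqueue(23) -> [24, 23]
enqueue(22) -> [24, 23, 22]
dequeue() returns 24 -> [23, 22]
enqueue(19) -> [23, 22, 19]
Final queue (front to back): [23, 22, 19]


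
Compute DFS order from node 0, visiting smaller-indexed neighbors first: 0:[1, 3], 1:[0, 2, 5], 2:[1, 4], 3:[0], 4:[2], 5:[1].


DFS stack-based: start with [0]
Visit order: [0, 1, 2, 4, 5, 3]


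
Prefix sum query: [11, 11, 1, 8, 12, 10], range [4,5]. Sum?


Prefix sums: [0, 11, 22, 23, 31, 43, 53]
Sum[4..5] = prefix[6] - prefix[4] = 53 - 31 = 22


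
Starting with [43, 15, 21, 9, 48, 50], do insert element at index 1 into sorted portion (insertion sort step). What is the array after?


After one pass: [15, 43, 21, 9, 48, 50]


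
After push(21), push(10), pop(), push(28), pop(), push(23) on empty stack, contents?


push(21) -> [21]
push(10) -> [21, 10]
pop() returns 10 -> [21]
push(28) -> [21, 28]
pop() returns 28 -> [21]
push(23) -> [21, 23]
Final stack (bottom to top): [21, 23]


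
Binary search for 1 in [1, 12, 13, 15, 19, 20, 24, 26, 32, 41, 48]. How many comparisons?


Search for 1:
[0,10] mid=5 arr[5]=20
[0,4] mid=2 arr[2]=13
[0,1] mid=0 arr[0]=1
Total: 3 comparisons


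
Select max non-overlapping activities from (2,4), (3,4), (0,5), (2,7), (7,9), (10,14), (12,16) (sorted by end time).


Greedy: pick earliest-ending, then skip overlaps.
Selected (3 activities): [(2, 4), (7, 9), (10, 14)]


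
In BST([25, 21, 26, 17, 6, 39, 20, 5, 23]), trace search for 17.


BST root = 25
Search for 17: compare at each node
Path: [25, 21, 17]


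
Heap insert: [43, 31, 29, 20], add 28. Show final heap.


Append 28: [43, 31, 29, 20, 28]
Bubble up: no swaps needed
Result: [43, 31, 29, 20, 28]


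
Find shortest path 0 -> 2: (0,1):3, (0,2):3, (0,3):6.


Dijkstra from 0:
Distances: {0: 0, 1: 3, 2: 3, 3: 6}
Shortest distance to 2 = 3, path = [0, 2]


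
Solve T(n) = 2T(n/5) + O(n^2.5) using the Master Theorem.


a=2, b=5, c=2.5. log_5(2)=0.431 < c=2.5. Case 3: O(n^c) = O(n^2.500)
Complexity: O(n^2.500)


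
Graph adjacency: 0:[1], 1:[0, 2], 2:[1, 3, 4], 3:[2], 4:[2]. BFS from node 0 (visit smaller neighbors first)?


BFS queue: start with [0]
Visit order: [0, 1, 2, 3, 4]


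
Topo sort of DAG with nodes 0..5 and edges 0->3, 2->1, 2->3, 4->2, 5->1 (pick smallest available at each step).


Kahn's algorithm, process smallest node first
Order: [0, 4, 2, 3, 5, 1]


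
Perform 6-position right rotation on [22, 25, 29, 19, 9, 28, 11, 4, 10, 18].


Right rotate by 6: [9, 28, 11, 4, 10, 18, 22, 25, 29, 19]


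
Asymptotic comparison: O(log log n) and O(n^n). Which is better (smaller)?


double-logarithmic grows slower than n^n
O(log log n) is asymptotically smaller; O(n^n) grows faster


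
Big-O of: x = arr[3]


Analysis: constant-time operation, no loop
Complexity: O(1)


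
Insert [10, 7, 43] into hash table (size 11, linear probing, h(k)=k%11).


Insertions: 10->slot 10; 7->slot 7; 43->slot 0
Table: [43, None, None, None, None, None, None, 7, None, None, 10]


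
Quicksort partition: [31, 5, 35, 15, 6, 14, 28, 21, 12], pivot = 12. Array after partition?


Elements <= 12 go left of pivot.
Result: [5, 6, 12, 15, 31, 14, 28, 21, 35], pivot at index 2


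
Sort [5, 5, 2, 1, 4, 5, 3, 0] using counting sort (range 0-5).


Count array: [1, 1, 1, 1, 1, 3]
Reconstruct: [0, 1, 2, 3, 4, 5, 5, 5]


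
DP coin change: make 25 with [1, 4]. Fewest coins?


dp[0]=0; dp[i]=1+min(dp[i-c] for c in coins)
...dp[20]=5, dp[21]=6, dp[22]=7, dp[23]=8, dp[24]=6, dp[25]=7
Minimum coins for 25 = 7


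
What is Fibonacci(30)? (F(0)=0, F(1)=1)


F(n)=F(n-1)+F(n-2)
...F(28)=317811, F(29)=514229, F(30)=832040


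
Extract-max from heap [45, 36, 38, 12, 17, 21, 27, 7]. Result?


Max = 45
Replace root with last, heapify down
Resulting heap: [38, 36, 27, 12, 17, 21, 7]


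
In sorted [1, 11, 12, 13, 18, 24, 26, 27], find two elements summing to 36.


Two pointers: lo=0, hi=7
Found pair: (12, 24) summing to 36


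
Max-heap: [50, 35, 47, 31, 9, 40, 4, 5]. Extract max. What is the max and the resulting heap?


Max = 50
Replace root with last, heapify down
Resulting heap: [47, 35, 40, 31, 9, 5, 4]


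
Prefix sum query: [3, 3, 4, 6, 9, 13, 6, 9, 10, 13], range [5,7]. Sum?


Prefix sums: [0, 3, 6, 10, 16, 25, 38, 44, 53, 63, 76]
Sum[5..7] = prefix[8] - prefix[5] = 53 - 25 = 28


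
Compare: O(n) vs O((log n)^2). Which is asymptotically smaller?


polylogarithmic grows slower than linear
O((log n)^2) is asymptotically smaller; O(n) grows faster


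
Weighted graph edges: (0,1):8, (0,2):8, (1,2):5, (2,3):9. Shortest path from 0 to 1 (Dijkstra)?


Dijkstra from 0:
Distances: {0: 0, 1: 8, 2: 8, 3: 17}
Shortest distance to 1 = 8, path = [0, 1]


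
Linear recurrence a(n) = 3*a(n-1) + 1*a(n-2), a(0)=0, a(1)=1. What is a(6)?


Build bottom-up:
...a(4)=33, a(5)=109, a(6)=3*109+1*33=360


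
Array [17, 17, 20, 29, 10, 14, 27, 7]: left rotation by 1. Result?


Left rotate by 1: [17, 20, 29, 10, 14, 27, 7, 17]


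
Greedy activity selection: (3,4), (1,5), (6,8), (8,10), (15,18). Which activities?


Greedy: pick earliest-ending, then skip overlaps.
Selected (4 activities): [(3, 4), (6, 8), (8, 10), (15, 18)]


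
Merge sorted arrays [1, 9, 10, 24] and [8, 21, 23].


Compare heads, take smaller each step.
Merged: [1, 8, 9, 10, 21, 23, 24]


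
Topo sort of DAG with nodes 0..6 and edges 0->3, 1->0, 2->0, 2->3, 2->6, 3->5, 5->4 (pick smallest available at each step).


Kahn's algorithm, process smallest node first
Order: [1, 2, 0, 3, 5, 4, 6]


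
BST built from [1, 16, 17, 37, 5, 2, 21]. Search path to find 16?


BST root = 1
Search for 16: compare at each node
Path: [1, 16]


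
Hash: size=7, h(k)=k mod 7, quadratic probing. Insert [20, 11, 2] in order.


Insertions: 20->slot 6; 11->slot 4; 2->slot 2
Table: [None, None, 2, None, 11, None, 20]


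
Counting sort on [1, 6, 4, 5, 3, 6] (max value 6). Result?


Count array: [0, 1, 0, 1, 1, 1, 2]
Reconstruct: [1, 3, 4, 5, 6, 6]


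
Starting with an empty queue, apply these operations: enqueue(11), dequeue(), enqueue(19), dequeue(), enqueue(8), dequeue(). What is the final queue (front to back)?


enqueue(11) -> [11]
dequeue() returns 11 -> []
enqueue(19) -> [19]
dequeue() returns 19 -> []
enqueue(8) -> [8]
dequeue() returns 8 -> []
Final queue (front to back): []


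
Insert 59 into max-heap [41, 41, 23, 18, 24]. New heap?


Append 59: [41, 41, 23, 18, 24, 59]
Bubble up: swap idx 5(59) with idx 2(23); swap idx 2(59) with idx 0(41)
Result: [59, 41, 41, 18, 24, 23]


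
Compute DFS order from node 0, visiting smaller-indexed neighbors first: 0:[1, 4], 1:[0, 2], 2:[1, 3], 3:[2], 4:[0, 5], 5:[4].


DFS stack-based: start with [0]
Visit order: [0, 1, 2, 3, 4, 5]


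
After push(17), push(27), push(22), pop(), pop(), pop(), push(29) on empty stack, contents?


push(17) -> [17]
push(27) -> [17, 27]
push(22) -> [17, 27, 22]
pop() returns 22 -> [17, 27]
pop() returns 27 -> [17]
pop() returns 17 -> []
push(29) -> [29]
Final stack (bottom to top): [29]


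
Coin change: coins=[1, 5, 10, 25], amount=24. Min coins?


dp[0]=0; dp[i]=1+min(dp[i-c] for c in coins)
...dp[19]=6, dp[20]=2, dp[21]=3, dp[22]=4, dp[23]=5, dp[24]=6
Minimum coins for 24 = 6


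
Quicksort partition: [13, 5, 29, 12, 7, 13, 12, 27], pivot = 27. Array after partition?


Elements <= 27 go left of pivot.
Result: [13, 5, 12, 7, 13, 12, 27, 29], pivot at index 6


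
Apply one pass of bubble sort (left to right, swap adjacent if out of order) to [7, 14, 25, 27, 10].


After one pass: [7, 14, 25, 10, 27]


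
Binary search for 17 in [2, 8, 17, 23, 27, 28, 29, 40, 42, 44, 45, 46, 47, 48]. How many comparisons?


Search for 17:
[0,13] mid=6 arr[6]=29
[0,5] mid=2 arr[2]=17
Total: 2 comparisons


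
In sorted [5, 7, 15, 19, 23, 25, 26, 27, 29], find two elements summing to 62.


Two pointers: lo=0, hi=8
No pair sums to 62


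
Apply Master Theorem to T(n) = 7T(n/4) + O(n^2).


a=7, b=4, c=2. log_4(7)=1.404 < c=2. Case 3: O(n^c) = O(n^2)
Complexity: O(n^2)


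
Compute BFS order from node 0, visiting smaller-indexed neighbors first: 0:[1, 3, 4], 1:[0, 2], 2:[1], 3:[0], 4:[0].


BFS queue: start with [0]
Visit order: [0, 1, 3, 4, 2]


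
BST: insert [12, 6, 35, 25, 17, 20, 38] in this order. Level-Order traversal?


Root = 12; build tree by BST insertion.
Level-Order traversal: [12, 6, 35, 25, 38, 17, 20]


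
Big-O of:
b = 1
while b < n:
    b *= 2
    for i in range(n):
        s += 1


Per nesting level: O(log n) * O(n) = O(n log n)
Complexity: O(n log n)


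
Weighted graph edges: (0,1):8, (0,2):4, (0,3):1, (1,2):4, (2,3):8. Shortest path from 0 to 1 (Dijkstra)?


Dijkstra from 0:
Distances: {0: 0, 1: 8, 2: 4, 3: 1}
Shortest distance to 1 = 8, path = [0, 1]


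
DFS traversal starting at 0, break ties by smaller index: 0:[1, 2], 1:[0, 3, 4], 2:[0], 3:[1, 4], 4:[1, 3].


DFS stack-based: start with [0]
Visit order: [0, 1, 3, 4, 2]


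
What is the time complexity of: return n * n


Analysis: constant-time operation, no loop
Complexity: O(1)


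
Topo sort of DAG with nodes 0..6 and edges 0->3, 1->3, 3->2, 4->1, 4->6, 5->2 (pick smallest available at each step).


Kahn's algorithm, process smallest node first
Order: [0, 4, 1, 3, 5, 2, 6]


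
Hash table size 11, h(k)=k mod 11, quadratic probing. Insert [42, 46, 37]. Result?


Insertions: 42->slot 9; 46->slot 2; 37->slot 4
Table: [None, None, 46, None, 37, None, None, None, None, 42, None]


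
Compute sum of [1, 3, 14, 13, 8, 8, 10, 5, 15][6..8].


Prefix sums: [0, 1, 4, 18, 31, 39, 47, 57, 62, 77]
Sum[6..8] = prefix[9] - prefix[6] = 77 - 47 = 30


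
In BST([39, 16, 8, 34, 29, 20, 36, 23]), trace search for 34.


BST root = 39
Search for 34: compare at each node
Path: [39, 16, 34]


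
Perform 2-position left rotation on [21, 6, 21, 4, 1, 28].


Left rotate by 2: [21, 4, 1, 28, 21, 6]


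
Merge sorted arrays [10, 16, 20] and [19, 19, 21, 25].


Compare heads, take smaller each step.
Merged: [10, 16, 19, 19, 20, 21, 25]


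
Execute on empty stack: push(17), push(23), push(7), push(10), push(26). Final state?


push(17) -> [17]
push(23) -> [17, 23]
push(7) -> [17, 23, 7]
push(10) -> [17, 23, 7, 10]
push(26) -> [17, 23, 7, 10, 26]
Final stack (bottom to top): [17, 23, 7, 10, 26]


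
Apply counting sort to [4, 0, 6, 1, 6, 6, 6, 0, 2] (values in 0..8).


Count array: [2, 1, 1, 0, 1, 0, 4, 0, 0]
Reconstruct: [0, 0, 1, 2, 4, 6, 6, 6, 6]


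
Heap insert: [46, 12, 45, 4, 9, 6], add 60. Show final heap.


Append 60: [46, 12, 45, 4, 9, 6, 60]
Bubble up: swap idx 6(60) with idx 2(45); swap idx 2(60) with idx 0(46)
Result: [60, 12, 46, 4, 9, 6, 45]


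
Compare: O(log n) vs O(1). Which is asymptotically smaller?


constant grows slower than logarithmic
O(1) is asymptotically smaller; O(log n) grows faster


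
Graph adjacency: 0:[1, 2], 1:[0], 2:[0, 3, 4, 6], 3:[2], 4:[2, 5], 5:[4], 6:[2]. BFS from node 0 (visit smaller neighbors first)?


BFS queue: start with [0]
Visit order: [0, 1, 2, 3, 4, 6, 5]


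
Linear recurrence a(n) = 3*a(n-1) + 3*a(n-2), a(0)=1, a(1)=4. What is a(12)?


Build bottom-up:
...a(10)=641520, a(11)=2432187, a(12)=3*2432187+3*641520=9221121


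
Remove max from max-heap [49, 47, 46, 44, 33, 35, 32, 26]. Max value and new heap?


Max = 49
Replace root with last, heapify down
Resulting heap: [47, 44, 46, 26, 33, 35, 32]


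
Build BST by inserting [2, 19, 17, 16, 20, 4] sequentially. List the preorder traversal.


Root = 2; build tree by BST insertion.
Preorder traversal: [2, 19, 17, 16, 4, 20]


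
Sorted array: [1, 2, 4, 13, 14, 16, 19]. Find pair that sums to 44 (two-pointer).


Two pointers: lo=0, hi=6
No pair sums to 44


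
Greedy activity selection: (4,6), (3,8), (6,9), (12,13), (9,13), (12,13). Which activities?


Greedy: pick earliest-ending, then skip overlaps.
Selected (3 activities): [(4, 6), (6, 9), (12, 13)]


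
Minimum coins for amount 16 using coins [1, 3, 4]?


dp[0]=0; dp[i]=1+min(dp[i-c] for c in coins)
...dp[11]=3, dp[12]=3, dp[13]=4, dp[14]=4, dp[15]=4, dp[16]=4
Minimum coins for 16 = 4


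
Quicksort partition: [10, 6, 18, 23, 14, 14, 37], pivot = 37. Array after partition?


Elements <= 37 go left of pivot.
Result: [10, 6, 18, 23, 14, 14, 37], pivot at index 6


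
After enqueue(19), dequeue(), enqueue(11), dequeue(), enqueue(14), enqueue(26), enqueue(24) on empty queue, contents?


enqueue(19) -> [19]
dequeue() returns 19 -> []
enqueue(11) -> [11]
dequeue() returns 11 -> []
enqueue(14) -> [14]
enqueue(26) -> [14, 26]
enqueue(24) -> [14, 26, 24]
Final queue (front to back): [14, 26, 24]


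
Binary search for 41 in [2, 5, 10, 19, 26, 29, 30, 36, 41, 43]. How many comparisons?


Search for 41:
[0,9] mid=4 arr[4]=26
[5,9] mid=7 arr[7]=36
[8,9] mid=8 arr[8]=41
Total: 3 comparisons


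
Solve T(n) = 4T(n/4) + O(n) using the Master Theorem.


a=4, b=4, c=1. log_4(4)=1 = c=1. Case 2: O(n^c log n) = O(n log n)
Complexity: O(n log n)


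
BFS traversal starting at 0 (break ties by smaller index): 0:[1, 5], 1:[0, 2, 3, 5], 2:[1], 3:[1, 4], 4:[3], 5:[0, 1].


BFS queue: start with [0]
Visit order: [0, 1, 5, 2, 3, 4]


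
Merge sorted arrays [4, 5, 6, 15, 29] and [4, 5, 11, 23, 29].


Compare heads, take smaller each step.
Merged: [4, 4, 5, 5, 6, 11, 15, 23, 29, 29]


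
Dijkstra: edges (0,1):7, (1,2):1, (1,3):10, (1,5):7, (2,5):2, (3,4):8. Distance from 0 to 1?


Dijkstra from 0:
Distances: {0: 0, 1: 7, 2: 8, 3: 17, 4: 25, 5: 10}
Shortest distance to 1 = 7, path = [0, 1]


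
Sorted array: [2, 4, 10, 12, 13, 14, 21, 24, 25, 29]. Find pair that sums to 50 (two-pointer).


Two pointers: lo=0, hi=9
Found pair: (21, 29) summing to 50


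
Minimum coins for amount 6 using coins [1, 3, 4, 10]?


dp[0]=0; dp[i]=1+min(dp[i-c] for c in coins)
...dp[1]=1, dp[2]=2, dp[3]=1, dp[4]=1, dp[5]=2, dp[6]=2
Minimum coins for 6 = 2


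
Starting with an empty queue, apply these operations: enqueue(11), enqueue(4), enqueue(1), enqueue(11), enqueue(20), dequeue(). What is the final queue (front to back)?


enqueue(11) -> [11]
enqueue(4) -> [11, 4]
enqueue(1) -> [11, 4, 1]
enqueue(11) -> [11, 4, 1, 11]
enqueue(20) -> [11, 4, 1, 11, 20]
dequeue() returns 11 -> [4, 1, 11, 20]
Final queue (front to back): [4, 1, 11, 20]


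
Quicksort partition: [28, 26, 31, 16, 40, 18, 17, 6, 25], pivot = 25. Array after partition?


Elements <= 25 go left of pivot.
Result: [16, 18, 17, 6, 25, 26, 31, 28, 40], pivot at index 4


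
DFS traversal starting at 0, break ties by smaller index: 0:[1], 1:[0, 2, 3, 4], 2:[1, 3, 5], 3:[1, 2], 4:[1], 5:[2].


DFS stack-based: start with [0]
Visit order: [0, 1, 2, 3, 5, 4]


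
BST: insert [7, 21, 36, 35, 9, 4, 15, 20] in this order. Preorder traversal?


Root = 7; build tree by BST insertion.
Preorder traversal: [7, 4, 21, 9, 15, 20, 36, 35]


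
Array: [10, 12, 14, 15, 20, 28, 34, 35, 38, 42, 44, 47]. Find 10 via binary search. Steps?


Search for 10:
[0,11] mid=5 arr[5]=28
[0,4] mid=2 arr[2]=14
[0,1] mid=0 arr[0]=10
Total: 3 comparisons


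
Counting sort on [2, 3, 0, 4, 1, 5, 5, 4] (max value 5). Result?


Count array: [1, 1, 1, 1, 2, 2]
Reconstruct: [0, 1, 2, 3, 4, 4, 5, 5]


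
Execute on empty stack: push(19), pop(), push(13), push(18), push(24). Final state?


push(19) -> [19]
pop() returns 19 -> []
push(13) -> [13]
push(18) -> [13, 18]
push(24) -> [13, 18, 24]
Final stack (bottom to top): [13, 18, 24]


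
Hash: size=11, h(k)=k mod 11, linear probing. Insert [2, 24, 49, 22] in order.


Insertions: 2->slot 2; 24->slot 3; 49->slot 5; 22->slot 0
Table: [22, None, 2, 24, None, 49, None, None, None, None, None]


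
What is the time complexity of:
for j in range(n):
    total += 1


Per nesting level: O(n) = O(n)
Complexity: O(n)


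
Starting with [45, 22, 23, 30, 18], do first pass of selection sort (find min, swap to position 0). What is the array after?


After one pass: [18, 22, 23, 30, 45]


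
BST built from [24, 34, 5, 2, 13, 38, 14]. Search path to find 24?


BST root = 24
Search for 24: compare at each node
Path: [24]


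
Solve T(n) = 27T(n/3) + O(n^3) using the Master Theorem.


a=27, b=3, c=3. log_3(27)=3 = c=3. Case 2: O(n^c log n) = O(n^3 log n)
Complexity: O(n^3 log n)


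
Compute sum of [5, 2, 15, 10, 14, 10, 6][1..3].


Prefix sums: [0, 5, 7, 22, 32, 46, 56, 62]
Sum[1..3] = prefix[4] - prefix[1] = 32 - 5 = 27


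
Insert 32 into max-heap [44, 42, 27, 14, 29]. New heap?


Append 32: [44, 42, 27, 14, 29, 32]
Bubble up: swap idx 5(32) with idx 2(27)
Result: [44, 42, 32, 14, 29, 27]


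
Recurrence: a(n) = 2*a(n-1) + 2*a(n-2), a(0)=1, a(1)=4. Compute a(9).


Build bottom-up:
...a(7)=1552, a(8)=4240, a(9)=2*4240+2*1552=11584


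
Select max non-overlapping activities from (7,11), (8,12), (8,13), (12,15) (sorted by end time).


Greedy: pick earliest-ending, then skip overlaps.
Selected (2 activities): [(7, 11), (12, 15)]


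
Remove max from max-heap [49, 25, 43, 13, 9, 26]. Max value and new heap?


Max = 49
Replace root with last, heapify down
Resulting heap: [43, 25, 26, 13, 9]


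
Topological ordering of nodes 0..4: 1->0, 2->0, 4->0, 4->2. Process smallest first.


Kahn's algorithm, process smallest node first
Order: [1, 3, 4, 2, 0]


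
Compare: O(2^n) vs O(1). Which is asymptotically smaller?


constant grows slower than exponential
O(1) is asymptotically smaller; O(2^n) grows faster


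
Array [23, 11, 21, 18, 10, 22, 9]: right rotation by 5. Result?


Right rotate by 5: [21, 18, 10, 22, 9, 23, 11]


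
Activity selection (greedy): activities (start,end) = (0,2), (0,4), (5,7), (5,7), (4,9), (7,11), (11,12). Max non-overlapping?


Greedy: pick earliest-ending, then skip overlaps.
Selected (4 activities): [(0, 2), (5, 7), (7, 11), (11, 12)]


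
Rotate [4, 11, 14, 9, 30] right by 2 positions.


Right rotate by 2: [9, 30, 4, 11, 14]


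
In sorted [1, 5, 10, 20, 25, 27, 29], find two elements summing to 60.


Two pointers: lo=0, hi=6
No pair sums to 60


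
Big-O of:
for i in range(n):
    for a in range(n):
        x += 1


Per nesting level: O(n) * O(n) = O(n^2)
Complexity: O(n^2)


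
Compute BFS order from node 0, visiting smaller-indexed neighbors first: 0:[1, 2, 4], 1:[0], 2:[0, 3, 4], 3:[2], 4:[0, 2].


BFS queue: start with [0]
Visit order: [0, 1, 2, 4, 3]


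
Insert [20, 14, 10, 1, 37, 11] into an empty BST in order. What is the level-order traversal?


Root = 20; build tree by BST insertion.
Level-Order traversal: [20, 14, 37, 10, 1, 11]


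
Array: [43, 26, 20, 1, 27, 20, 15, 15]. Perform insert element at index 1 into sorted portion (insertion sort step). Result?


After one pass: [26, 43, 20, 1, 27, 20, 15, 15]


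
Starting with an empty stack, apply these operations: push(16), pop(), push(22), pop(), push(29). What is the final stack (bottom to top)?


push(16) -> [16]
pop() returns 16 -> []
push(22) -> [22]
pop() returns 22 -> []
push(29) -> [29]
Final stack (bottom to top): [29]


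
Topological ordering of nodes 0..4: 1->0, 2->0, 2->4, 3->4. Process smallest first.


Kahn's algorithm, process smallest node first
Order: [1, 2, 0, 3, 4]


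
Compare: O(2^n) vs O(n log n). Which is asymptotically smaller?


linearithmic grows slower than exponential
O(n log n) is asymptotically smaller; O(2^n) grows faster


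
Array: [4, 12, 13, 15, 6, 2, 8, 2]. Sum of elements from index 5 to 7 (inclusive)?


Prefix sums: [0, 4, 16, 29, 44, 50, 52, 60, 62]
Sum[5..7] = prefix[8] - prefix[5] = 62 - 50 = 12


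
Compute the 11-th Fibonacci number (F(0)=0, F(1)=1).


F(n)=F(n-1)+F(n-2)
...F(9)=34, F(10)=55, F(11)=89


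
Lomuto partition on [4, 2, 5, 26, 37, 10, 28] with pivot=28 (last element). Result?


Elements <= 28 go left of pivot.
Result: [4, 2, 5, 26, 10, 28, 37], pivot at index 5


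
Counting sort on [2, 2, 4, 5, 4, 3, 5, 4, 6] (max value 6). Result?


Count array: [0, 0, 2, 1, 3, 2, 1]
Reconstruct: [2, 2, 3, 4, 4, 4, 5, 5, 6]


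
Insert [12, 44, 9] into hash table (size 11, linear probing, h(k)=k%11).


Insertions: 12->slot 1; 44->slot 0; 9->slot 9
Table: [44, 12, None, None, None, None, None, None, None, 9, None]


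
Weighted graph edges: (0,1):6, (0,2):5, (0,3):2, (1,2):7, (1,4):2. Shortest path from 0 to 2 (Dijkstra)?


Dijkstra from 0:
Distances: {0: 0, 1: 6, 2: 5, 3: 2, 4: 8}
Shortest distance to 2 = 5, path = [0, 2]


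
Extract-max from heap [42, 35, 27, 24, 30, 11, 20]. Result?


Max = 42
Replace root with last, heapify down
Resulting heap: [35, 30, 27, 24, 20, 11]


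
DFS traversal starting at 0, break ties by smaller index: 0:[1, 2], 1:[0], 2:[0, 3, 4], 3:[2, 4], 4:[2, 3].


DFS stack-based: start with [0]
Visit order: [0, 1, 2, 3, 4]


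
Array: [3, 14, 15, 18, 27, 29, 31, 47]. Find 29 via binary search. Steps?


Search for 29:
[0,7] mid=3 arr[3]=18
[4,7] mid=5 arr[5]=29
Total: 2 comparisons


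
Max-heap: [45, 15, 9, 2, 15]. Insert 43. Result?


Append 43: [45, 15, 9, 2, 15, 43]
Bubble up: swap idx 5(43) with idx 2(9)
Result: [45, 15, 43, 2, 15, 9]


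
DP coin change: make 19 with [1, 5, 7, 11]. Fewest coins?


dp[0]=0; dp[i]=1+min(dp[i-c] for c in coins)
...dp[14]=2, dp[15]=3, dp[16]=2, dp[17]=3, dp[18]=2, dp[19]=3
Minimum coins for 19 = 3


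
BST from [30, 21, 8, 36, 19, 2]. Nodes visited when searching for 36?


BST root = 30
Search for 36: compare at each node
Path: [30, 36]


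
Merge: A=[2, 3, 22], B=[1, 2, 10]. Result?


Compare heads, take smaller each step.
Merged: [1, 2, 2, 3, 10, 22]


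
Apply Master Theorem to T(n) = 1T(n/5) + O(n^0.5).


a=1, b=5, c=0.5. log_5(1)=0 < c=0.5. Case 3: O(n^c) = O(sqrt(n))
Complexity: O(sqrt(n))


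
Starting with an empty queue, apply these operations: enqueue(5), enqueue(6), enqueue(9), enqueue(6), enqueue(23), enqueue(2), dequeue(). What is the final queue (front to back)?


enqueue(5) -> [5]
enqueue(6) -> [5, 6]
enqueue(9) -> [5, 6, 9]
enqueue(6) -> [5, 6, 9, 6]
enqueue(23) -> [5, 6, 9, 6, 23]
enqueue(2) -> [5, 6, 9, 6, 23, 2]
dequeue() returns 5 -> [6, 9, 6, 23, 2]
Final queue (front to back): [6, 9, 6, 23, 2]


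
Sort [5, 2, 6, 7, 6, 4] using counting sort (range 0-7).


Count array: [0, 0, 1, 0, 1, 1, 2, 1]
Reconstruct: [2, 4, 5, 6, 6, 7]


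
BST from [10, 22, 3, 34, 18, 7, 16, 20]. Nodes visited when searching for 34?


BST root = 10
Search for 34: compare at each node
Path: [10, 22, 34]


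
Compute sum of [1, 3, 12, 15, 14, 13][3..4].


Prefix sums: [0, 1, 4, 16, 31, 45, 58]
Sum[3..4] = prefix[5] - prefix[3] = 45 - 16 = 29


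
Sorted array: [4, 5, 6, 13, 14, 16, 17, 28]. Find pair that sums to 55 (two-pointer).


Two pointers: lo=0, hi=7
No pair sums to 55


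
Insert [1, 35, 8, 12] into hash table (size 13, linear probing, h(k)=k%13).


Insertions: 1->slot 1; 35->slot 9; 8->slot 8; 12->slot 12
Table: [None, 1, None, None, None, None, None, None, 8, 35, None, None, 12]


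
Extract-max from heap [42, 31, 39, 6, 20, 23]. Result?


Max = 42
Replace root with last, heapify down
Resulting heap: [39, 31, 23, 6, 20]


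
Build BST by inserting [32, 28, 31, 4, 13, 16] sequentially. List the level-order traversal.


Root = 32; build tree by BST insertion.
Level-Order traversal: [32, 28, 4, 31, 13, 16]


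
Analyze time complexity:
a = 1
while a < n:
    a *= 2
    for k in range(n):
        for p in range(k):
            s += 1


Per nesting level: O(log n) * O(n) * O(n) [triangular over k] = O(n^2 log n)
Complexity: O(n^2 log n)


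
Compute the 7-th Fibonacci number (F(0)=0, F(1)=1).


F(n)=F(n-1)+F(n-2)
...F(5)=5, F(6)=8, F(7)=13


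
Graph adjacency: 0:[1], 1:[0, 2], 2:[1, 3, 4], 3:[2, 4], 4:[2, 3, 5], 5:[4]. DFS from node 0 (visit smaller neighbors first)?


DFS stack-based: start with [0]
Visit order: [0, 1, 2, 3, 4, 5]


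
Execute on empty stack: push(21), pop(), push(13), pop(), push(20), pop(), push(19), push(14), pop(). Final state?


push(21) -> [21]
pop() returns 21 -> []
push(13) -> [13]
pop() returns 13 -> []
push(20) -> [20]
pop() returns 20 -> []
push(19) -> [19]
push(14) -> [19, 14]
pop() returns 14 -> [19]
Final stack (bottom to top): [19]


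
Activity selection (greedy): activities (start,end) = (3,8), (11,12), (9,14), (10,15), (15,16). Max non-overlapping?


Greedy: pick earliest-ending, then skip overlaps.
Selected (3 activities): [(3, 8), (11, 12), (15, 16)]


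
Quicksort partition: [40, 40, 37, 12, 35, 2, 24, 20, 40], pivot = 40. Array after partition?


Elements <= 40 go left of pivot.
Result: [40, 40, 37, 12, 35, 2, 24, 20, 40], pivot at index 8


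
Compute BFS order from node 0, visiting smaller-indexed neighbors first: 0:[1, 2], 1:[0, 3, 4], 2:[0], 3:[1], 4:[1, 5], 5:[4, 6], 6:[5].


BFS queue: start with [0]
Visit order: [0, 1, 2, 3, 4, 5, 6]


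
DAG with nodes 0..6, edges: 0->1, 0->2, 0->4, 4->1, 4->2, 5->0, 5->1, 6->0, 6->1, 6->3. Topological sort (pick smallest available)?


Kahn's algorithm, process smallest node first
Order: [5, 6, 0, 3, 4, 1, 2]


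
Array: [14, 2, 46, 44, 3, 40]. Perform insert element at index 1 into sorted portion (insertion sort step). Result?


After one pass: [2, 14, 46, 44, 3, 40]


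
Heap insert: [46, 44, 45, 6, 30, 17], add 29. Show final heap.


Append 29: [46, 44, 45, 6, 30, 17, 29]
Bubble up: no swaps needed
Result: [46, 44, 45, 6, 30, 17, 29]


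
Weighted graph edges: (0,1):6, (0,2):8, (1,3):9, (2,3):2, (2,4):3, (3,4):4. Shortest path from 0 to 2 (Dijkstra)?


Dijkstra from 0:
Distances: {0: 0, 1: 6, 2: 8, 3: 10, 4: 11}
Shortest distance to 2 = 8, path = [0, 2]


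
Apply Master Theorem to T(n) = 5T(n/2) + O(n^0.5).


a=5, b=2, c=0.5. log_2(5)=2.322 > c=0.5. Case 1: O(n^log_b(a)) = O(n^2.322)
Complexity: O(n^2.322)


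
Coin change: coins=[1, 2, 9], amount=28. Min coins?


dp[0]=0; dp[i]=1+min(dp[i-c] for c in coins)
...dp[23]=5, dp[24]=5, dp[25]=6, dp[26]=6, dp[27]=3, dp[28]=4
Minimum coins for 28 = 4


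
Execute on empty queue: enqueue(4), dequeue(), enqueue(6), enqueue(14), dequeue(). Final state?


enqueue(4) -> [4]
dequeue() returns 4 -> []
enqueue(6) -> [6]
enqueue(14) -> [6, 14]
dequeue() returns 6 -> [14]
Final queue (front to back): [14]


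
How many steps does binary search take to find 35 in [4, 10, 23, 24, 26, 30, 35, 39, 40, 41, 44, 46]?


Search for 35:
[0,11] mid=5 arr[5]=30
[6,11] mid=8 arr[8]=40
[6,7] mid=6 arr[6]=35
Total: 3 comparisons


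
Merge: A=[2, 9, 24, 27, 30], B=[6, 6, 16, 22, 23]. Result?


Compare heads, take smaller each step.
Merged: [2, 6, 6, 9, 16, 22, 23, 24, 27, 30]
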